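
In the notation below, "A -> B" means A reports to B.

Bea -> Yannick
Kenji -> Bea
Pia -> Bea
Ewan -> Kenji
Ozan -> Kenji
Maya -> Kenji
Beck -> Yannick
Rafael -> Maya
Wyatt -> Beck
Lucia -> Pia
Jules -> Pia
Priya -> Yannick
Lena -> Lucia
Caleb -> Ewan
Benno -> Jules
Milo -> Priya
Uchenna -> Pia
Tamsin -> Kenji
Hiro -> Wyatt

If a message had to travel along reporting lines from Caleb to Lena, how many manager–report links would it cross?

Caleb is 3 levels below Bea, and Lena is 3 levels below Bea (their lowest common manager). The shortest path runs up from Caleb to Bea and back down to Lena: 3 + 3 = 6 links.

6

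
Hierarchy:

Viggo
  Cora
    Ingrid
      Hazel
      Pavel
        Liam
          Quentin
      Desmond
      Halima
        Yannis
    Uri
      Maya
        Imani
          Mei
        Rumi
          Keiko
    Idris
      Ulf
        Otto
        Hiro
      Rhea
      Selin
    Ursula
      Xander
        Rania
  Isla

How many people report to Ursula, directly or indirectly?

2

Ursula directly manages Xander. Under Xander: Rania (1). That's 2 in total.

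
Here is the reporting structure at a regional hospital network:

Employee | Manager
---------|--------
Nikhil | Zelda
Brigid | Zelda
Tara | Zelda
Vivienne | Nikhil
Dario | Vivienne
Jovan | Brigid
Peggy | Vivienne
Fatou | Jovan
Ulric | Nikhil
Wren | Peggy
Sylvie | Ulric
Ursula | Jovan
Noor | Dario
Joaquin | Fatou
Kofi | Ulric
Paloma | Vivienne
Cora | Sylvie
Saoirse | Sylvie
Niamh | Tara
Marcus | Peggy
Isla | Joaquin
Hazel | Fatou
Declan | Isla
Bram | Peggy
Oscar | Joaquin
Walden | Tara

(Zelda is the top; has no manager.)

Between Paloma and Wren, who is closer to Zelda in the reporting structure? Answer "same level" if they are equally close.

Paloma

Paloma is 3 levels below Zelda; Wren is 4. Paloma is higher.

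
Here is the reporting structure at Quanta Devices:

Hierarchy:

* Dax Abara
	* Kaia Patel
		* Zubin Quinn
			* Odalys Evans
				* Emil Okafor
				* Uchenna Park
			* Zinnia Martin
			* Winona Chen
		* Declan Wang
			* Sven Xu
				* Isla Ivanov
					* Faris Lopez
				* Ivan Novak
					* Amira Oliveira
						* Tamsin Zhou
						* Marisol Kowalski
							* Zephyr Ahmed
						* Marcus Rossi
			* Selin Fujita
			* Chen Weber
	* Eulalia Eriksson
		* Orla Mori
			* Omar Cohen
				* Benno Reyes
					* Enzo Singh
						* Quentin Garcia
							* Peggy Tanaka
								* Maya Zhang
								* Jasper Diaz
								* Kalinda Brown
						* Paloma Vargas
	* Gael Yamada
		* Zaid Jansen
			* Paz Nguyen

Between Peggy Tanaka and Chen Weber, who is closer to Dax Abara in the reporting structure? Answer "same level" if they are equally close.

Chen Weber

Peggy Tanaka is 7 levels below Dax Abara; Chen Weber is 3. Chen Weber is higher.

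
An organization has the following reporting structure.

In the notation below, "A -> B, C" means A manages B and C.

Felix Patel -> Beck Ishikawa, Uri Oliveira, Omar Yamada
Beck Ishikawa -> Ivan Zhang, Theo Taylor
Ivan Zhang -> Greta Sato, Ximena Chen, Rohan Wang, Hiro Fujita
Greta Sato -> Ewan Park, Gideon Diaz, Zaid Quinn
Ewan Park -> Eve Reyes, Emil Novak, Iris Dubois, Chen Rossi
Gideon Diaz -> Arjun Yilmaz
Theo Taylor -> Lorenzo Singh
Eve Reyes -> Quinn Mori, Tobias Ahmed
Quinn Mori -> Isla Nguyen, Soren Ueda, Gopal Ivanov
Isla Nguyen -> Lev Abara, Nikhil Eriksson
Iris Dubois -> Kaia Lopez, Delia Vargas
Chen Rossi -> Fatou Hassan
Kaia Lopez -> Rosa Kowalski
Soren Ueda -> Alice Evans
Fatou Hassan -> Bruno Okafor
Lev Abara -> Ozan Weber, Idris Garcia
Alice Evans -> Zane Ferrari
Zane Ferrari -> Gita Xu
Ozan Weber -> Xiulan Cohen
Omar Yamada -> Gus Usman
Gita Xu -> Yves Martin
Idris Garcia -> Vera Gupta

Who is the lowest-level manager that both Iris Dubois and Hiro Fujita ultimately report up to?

Iris Dubois's chain of managers is Ewan Park, Greta Sato, Ivan Zhang, Beck Ishikawa, Felix Patel. Hiro Fujita's chain of managers is Ivan Zhang, Beck Ishikawa, Felix Patel. The first manager that appears in both chains is Ivan Zhang.

Ivan Zhang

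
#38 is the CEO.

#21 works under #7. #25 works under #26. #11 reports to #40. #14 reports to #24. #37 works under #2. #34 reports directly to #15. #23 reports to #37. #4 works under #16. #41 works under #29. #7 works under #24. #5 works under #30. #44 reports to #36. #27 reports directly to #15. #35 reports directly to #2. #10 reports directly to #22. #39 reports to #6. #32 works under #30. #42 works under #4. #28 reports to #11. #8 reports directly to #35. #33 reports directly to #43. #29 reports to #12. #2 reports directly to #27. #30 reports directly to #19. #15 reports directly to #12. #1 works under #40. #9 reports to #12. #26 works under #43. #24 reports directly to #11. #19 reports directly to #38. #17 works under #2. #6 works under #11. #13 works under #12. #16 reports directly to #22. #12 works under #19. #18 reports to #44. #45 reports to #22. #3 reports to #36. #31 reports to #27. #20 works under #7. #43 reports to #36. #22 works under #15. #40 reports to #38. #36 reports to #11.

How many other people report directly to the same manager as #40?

1

#40 reports to #38. #38's other direct reports are #19 — 1 peer.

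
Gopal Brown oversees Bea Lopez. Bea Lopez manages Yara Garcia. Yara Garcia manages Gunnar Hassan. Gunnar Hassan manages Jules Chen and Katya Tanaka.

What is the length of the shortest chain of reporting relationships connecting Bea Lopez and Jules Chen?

Jules Chen is in Bea Lopez's organization: the chain from Jules Chen up to Bea Lopez is Jules Chen → Gunnar Hassan → Yara Garcia → Bea Lopez, which is 3 links.

3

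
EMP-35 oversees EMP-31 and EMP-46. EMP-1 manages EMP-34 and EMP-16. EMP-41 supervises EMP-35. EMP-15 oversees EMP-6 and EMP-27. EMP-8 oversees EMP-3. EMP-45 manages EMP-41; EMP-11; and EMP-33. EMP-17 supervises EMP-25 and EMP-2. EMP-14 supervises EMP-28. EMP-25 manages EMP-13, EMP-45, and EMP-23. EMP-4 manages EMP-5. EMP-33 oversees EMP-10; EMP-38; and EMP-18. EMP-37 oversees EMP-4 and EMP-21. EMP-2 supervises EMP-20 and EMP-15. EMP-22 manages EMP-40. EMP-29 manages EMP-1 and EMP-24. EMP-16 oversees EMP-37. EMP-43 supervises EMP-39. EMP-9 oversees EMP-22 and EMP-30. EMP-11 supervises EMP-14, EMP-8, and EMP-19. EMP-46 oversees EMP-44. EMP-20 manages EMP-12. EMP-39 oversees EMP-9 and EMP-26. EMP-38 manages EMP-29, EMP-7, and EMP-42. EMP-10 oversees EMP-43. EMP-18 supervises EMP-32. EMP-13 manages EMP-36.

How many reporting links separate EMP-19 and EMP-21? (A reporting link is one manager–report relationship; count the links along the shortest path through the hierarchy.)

9

EMP-19 is 2 levels below EMP-45, and EMP-21 is 7 levels below EMP-45 (their lowest common manager). The shortest path runs up from EMP-19 to EMP-45 and back down to EMP-21: 2 + 7 = 9 links.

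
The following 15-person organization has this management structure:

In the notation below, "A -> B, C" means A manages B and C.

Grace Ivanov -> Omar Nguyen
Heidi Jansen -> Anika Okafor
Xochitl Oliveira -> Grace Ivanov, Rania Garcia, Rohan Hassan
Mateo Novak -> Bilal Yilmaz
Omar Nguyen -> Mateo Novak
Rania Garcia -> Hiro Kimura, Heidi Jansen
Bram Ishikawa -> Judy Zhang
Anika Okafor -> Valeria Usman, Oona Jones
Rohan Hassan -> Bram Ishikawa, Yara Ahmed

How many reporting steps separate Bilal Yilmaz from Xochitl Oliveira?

Chain from Bilal Yilmaz up to Xochitl Oliveira: Bilal Yilmaz → Mateo Novak → Omar Nguyen → Grace Ivanov → Xochitl Oliveira. That is 4 steps up, so Bilal Yilmaz is 4 levels below Xochitl Oliveira.

4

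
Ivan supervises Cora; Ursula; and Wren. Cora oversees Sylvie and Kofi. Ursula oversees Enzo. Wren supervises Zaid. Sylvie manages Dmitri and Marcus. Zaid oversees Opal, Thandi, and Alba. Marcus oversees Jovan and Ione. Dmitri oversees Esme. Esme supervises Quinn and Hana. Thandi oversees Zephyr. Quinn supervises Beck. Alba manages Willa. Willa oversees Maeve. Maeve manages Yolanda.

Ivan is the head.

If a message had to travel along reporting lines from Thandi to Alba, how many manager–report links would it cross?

Thandi is 1 level below Zaid, and Alba is 1 level below Zaid (their lowest common manager). The shortest path runs up from Thandi to Zaid and back down to Alba: 1 + 1 = 2 links.

2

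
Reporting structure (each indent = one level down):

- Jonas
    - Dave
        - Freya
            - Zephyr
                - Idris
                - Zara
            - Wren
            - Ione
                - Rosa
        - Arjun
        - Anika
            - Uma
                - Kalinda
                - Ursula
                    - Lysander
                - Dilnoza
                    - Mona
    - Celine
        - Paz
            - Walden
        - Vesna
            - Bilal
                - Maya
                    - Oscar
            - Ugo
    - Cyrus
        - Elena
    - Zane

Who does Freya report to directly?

Freya reports directly to Dave.

Dave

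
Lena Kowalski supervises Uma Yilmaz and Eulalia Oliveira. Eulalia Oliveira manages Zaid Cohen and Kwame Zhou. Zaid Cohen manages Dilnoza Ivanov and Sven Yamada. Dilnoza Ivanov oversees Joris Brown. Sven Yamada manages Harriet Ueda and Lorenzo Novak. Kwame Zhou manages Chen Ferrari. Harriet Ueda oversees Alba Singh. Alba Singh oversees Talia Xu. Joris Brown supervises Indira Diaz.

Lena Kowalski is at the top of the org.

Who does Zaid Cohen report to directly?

Zaid Cohen reports directly to Eulalia Oliveira.

Eulalia Oliveira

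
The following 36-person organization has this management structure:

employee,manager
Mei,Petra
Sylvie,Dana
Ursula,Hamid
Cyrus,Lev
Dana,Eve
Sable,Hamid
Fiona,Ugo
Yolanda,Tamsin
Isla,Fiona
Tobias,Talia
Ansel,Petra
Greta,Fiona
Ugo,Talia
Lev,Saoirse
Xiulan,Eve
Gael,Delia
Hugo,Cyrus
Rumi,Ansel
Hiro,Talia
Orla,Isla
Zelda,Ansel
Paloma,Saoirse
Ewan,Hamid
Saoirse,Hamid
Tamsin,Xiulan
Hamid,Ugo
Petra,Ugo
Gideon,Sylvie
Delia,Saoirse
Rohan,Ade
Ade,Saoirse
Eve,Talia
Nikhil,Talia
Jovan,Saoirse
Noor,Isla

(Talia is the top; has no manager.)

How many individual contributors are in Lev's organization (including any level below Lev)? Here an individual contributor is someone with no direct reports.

1

The only person in Lev's organization with no one reporting to them is Hugo. That is 1.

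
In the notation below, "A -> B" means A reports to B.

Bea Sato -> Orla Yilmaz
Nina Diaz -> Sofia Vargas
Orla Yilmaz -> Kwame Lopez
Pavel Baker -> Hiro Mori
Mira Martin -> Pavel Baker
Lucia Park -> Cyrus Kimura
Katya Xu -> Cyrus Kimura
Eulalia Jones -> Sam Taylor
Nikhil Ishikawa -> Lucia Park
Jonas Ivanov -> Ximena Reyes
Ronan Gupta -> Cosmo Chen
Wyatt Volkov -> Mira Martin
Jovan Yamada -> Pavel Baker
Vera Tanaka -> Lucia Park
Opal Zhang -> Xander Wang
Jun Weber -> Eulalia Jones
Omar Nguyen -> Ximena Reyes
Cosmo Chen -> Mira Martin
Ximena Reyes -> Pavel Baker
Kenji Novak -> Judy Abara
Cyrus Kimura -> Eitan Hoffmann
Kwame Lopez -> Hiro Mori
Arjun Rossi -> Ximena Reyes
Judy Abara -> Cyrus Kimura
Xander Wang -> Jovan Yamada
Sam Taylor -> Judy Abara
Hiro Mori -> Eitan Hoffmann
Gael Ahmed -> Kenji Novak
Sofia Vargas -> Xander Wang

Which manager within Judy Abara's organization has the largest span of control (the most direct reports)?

Judy Abara

Direct-report counts within Judy Abara's organization: Judy Abara has 2; Kenji Novak has 1; Sam Taylor has 1; Eulalia Jones has 1. The largest is 2, held by Judy Abara.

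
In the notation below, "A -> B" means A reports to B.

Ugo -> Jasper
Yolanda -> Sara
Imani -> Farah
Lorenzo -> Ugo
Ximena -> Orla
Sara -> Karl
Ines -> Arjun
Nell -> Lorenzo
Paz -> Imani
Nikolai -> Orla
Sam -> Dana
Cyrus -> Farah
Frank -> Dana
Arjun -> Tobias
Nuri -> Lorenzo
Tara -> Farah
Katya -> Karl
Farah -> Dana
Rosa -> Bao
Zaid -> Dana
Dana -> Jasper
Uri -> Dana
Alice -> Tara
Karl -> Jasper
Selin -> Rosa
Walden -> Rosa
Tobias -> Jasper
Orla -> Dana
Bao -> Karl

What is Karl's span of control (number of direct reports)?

Karl directly manages Katya, Bao, Sara. That is 3 direct reports.

3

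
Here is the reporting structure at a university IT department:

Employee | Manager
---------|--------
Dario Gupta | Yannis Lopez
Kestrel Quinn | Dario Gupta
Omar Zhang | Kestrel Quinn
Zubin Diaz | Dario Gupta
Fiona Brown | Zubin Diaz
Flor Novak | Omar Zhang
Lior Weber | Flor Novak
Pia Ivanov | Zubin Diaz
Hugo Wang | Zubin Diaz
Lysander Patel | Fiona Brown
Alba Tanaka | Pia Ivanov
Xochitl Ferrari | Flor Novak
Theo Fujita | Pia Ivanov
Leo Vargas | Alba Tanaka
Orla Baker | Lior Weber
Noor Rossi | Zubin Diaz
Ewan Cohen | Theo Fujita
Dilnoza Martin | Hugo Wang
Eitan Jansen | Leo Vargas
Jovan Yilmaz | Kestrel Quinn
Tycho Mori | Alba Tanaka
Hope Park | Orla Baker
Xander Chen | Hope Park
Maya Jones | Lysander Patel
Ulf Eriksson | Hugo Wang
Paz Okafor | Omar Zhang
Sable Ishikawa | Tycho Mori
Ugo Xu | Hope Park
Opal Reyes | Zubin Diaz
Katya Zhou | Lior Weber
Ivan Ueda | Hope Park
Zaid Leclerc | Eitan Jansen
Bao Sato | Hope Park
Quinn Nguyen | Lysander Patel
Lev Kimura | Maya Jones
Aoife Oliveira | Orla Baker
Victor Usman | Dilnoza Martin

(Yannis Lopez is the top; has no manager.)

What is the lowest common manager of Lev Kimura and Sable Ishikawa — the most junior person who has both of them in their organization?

Zubin Diaz

Lev Kimura's chain of managers is Maya Jones, Lysander Patel, Fiona Brown, Zubin Diaz, Dario Gupta, Yannis Lopez. Sable Ishikawa's chain of managers is Tycho Mori, Alba Tanaka, Pia Ivanov, Zubin Diaz, Dario Gupta, Yannis Lopez. The first manager that appears in both chains is Zubin Diaz.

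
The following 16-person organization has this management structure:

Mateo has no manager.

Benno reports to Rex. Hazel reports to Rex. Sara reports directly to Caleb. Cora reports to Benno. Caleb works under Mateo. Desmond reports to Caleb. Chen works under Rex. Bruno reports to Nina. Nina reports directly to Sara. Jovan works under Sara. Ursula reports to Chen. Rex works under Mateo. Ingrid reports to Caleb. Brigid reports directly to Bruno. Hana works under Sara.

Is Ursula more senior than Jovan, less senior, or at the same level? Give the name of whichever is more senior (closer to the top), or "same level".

same level

Both Ursula and Jovan are 3 levels below Mateo.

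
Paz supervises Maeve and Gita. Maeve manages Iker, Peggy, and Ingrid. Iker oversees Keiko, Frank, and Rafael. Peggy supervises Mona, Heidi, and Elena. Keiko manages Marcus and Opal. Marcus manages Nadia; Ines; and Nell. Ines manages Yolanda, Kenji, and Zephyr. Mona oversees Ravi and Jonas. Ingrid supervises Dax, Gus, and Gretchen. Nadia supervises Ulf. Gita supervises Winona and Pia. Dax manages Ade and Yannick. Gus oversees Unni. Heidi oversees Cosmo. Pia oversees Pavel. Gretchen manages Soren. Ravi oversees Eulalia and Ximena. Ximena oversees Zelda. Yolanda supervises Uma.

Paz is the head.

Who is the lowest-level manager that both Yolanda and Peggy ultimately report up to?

Yolanda's chain of managers is Ines, Marcus, Keiko, Iker, Maeve, Paz. Peggy's chain of managers is Maeve, Paz. The first manager that appears in both chains is Maeve.

Maeve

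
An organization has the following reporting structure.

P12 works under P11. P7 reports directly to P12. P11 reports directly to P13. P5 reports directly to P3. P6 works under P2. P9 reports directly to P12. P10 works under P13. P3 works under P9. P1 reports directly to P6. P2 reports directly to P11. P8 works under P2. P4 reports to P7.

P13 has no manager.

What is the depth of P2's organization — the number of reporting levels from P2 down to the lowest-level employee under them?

The longest chain under P2 runs P2 → P6 → P1, which is 2 levels below P2.

2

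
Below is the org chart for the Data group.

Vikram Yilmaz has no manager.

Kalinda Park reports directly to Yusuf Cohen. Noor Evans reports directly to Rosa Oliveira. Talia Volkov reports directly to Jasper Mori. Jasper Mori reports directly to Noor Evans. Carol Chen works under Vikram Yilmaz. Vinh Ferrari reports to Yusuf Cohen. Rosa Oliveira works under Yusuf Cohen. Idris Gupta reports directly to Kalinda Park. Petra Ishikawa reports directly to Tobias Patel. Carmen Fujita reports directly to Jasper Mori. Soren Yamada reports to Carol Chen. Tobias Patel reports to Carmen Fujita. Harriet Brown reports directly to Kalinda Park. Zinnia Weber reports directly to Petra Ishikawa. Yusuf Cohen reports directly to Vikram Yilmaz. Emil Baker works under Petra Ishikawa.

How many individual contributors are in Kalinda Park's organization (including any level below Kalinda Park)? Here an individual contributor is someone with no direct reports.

2

The people in Kalinda Park's organization with no one reporting to them are Harriet Brown, Idris Gupta. That is 2.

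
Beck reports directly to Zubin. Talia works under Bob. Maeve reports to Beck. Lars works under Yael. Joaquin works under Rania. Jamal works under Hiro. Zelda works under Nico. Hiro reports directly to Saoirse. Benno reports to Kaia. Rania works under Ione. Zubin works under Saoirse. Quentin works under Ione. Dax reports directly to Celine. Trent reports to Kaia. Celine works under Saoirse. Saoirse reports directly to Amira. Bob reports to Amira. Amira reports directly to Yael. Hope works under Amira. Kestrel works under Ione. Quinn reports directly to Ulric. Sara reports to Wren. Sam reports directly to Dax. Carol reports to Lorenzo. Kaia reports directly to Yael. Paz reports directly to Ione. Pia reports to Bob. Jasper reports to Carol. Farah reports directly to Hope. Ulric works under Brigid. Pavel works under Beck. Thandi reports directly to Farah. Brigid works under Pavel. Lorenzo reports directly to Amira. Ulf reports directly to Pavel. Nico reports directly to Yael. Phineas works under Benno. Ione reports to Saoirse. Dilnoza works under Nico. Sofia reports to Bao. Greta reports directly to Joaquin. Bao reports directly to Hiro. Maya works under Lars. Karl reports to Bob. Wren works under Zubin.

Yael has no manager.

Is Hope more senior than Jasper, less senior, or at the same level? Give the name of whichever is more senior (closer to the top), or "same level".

Hope is 2 levels below Yael; Jasper is 4. Hope is higher.

Hope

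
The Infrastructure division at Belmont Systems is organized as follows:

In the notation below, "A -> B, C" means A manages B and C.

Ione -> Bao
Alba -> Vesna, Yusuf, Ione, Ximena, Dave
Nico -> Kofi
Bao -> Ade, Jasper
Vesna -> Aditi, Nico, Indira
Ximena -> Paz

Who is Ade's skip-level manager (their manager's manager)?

Ione

Ade reports to Bao, and Bao reports to Ione. So Ade's skip-level manager is Ione.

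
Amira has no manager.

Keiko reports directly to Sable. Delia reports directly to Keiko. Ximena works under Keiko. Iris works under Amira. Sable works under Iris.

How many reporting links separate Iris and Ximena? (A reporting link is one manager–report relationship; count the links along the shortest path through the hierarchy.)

Ximena is in Iris's organization: the chain from Ximena up to Iris is Ximena → Keiko → Sable → Iris, which is 3 links.

3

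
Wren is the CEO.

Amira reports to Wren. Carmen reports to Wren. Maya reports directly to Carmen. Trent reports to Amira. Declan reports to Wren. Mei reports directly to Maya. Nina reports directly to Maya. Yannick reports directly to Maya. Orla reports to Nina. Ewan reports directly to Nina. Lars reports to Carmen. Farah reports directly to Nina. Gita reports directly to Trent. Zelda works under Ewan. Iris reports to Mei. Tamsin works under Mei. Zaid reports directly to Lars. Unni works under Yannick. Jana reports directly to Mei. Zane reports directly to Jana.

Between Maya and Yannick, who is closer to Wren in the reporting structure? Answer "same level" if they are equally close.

Maya is 2 levels below Wren; Yannick is 3. Maya is higher.

Maya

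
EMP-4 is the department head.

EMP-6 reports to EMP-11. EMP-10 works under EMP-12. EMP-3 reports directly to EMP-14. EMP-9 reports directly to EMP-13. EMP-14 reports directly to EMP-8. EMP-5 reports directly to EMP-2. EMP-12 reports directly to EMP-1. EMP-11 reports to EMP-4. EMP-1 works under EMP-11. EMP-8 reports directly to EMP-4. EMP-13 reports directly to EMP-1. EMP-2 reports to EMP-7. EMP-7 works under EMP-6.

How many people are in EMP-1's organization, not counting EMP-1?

EMP-1 directly manages EMP-13, EMP-12. Under EMP-13: EMP-9 (1). Under EMP-12: EMP-10 (1). So EMP-1's organization is 2 direct reports plus everyone under them: 2 + 2 = 4.

4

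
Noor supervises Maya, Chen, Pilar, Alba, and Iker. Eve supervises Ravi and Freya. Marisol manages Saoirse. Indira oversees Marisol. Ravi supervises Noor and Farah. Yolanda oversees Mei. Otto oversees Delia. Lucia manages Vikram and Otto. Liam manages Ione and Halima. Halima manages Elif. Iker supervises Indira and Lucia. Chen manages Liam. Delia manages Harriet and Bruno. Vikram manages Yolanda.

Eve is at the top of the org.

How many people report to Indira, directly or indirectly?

2

Indira directly manages Marisol. Under Marisol: Saoirse (1). That's 2 in total.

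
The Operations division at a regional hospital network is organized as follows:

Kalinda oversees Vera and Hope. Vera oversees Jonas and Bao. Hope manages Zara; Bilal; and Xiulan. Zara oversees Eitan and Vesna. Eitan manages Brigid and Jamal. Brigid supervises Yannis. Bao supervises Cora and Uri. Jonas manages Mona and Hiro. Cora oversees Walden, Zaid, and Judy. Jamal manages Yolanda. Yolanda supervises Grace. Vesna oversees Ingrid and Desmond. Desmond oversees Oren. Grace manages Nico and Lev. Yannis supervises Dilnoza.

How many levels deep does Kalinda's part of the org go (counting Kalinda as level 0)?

The longest chain under Kalinda runs Kalinda → Hope → Zara → Eitan → Jamal → Yolanda → Grace → Lev, which is 7 levels below Kalinda.

7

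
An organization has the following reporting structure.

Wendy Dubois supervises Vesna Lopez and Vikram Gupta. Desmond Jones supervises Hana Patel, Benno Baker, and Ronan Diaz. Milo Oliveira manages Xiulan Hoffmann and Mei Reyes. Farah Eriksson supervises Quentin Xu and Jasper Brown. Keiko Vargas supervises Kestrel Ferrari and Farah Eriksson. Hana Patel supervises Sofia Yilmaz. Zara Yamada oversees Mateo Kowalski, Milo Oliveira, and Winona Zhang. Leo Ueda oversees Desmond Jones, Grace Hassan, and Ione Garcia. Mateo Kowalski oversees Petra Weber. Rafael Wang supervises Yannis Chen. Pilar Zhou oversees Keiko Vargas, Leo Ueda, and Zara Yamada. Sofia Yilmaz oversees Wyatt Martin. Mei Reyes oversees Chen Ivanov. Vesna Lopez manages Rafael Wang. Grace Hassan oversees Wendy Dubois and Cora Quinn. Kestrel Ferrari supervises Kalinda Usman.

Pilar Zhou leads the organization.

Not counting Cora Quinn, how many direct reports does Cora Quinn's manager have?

Cora Quinn reports to Grace Hassan. Grace Hassan's other direct reports are Wendy Dubois — 1 peer.

1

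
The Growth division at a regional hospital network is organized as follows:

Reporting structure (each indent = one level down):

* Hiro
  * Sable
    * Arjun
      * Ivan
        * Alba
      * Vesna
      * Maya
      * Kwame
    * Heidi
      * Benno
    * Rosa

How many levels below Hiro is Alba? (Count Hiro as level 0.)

Chain from Alba up to Hiro: Alba → Ivan → Arjun → Sable → Hiro. That is 4 steps up, so Alba is 4 levels below Hiro.

4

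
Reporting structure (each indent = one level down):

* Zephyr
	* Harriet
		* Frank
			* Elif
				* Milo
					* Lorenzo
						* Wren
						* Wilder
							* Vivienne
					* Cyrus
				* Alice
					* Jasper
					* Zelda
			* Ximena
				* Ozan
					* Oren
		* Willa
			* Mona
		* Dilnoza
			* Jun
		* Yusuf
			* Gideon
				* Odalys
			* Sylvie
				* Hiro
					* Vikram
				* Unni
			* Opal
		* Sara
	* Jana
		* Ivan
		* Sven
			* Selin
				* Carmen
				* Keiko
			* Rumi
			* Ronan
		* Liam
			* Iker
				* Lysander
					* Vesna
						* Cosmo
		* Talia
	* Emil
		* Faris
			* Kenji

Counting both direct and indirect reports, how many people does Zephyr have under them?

Zephyr directly manages Harriet, Jana, Emil. Under Harriet: Sara, Yusuf, Opal, Sylvie, Unni, Hiro, Vikram, Gideon, Odalys, Dilnoza, Jun, Willa, Mona, Frank, Ximena, Ozan, Oren, Elif, Alice, Zelda, Jasper, Milo, Cyrus, Lorenzo, Wilder, Vivienne, Wren (27). Under Jana: Talia, Liam, Iker, Lysander, Vesna, Cosmo, Sven, Ronan, Rumi, Selin, Keiko, Carmen, Ivan (13). Under Emil: Faris, Kenji (2). So Zephyr's organization is 3 direct reports plus everyone under them: 28 + 14 + 3 = 45.

45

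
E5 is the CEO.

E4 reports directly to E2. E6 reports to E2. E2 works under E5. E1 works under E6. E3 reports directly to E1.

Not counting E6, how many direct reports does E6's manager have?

1

E6 reports to E2. E2's other direct reports are E4 — 1 peer.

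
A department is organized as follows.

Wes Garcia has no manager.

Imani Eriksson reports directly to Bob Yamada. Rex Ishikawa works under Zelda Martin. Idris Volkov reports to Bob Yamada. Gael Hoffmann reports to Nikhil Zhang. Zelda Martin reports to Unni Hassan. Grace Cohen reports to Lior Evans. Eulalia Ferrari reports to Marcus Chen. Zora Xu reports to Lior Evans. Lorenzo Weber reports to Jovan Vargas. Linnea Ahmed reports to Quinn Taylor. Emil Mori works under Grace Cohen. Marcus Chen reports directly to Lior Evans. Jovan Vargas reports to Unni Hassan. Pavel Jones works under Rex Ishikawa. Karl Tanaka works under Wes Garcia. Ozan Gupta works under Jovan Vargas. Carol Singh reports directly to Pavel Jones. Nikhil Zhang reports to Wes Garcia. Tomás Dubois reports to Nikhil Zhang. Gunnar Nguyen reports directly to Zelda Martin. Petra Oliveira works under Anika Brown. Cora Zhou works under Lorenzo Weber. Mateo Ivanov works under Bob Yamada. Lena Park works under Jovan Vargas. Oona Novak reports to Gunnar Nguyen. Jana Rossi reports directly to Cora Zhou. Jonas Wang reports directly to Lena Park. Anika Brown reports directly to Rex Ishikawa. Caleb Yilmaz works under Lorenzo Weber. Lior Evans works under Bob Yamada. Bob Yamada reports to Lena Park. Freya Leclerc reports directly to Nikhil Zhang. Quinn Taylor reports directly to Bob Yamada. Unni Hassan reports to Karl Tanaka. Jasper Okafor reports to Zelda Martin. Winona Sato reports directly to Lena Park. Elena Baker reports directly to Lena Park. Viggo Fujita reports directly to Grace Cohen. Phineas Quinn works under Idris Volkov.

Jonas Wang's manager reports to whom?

Jonas Wang reports to Lena Park, and Lena Park reports to Jovan Vargas. So Jonas Wang's skip-level manager is Jovan Vargas.

Jovan Vargas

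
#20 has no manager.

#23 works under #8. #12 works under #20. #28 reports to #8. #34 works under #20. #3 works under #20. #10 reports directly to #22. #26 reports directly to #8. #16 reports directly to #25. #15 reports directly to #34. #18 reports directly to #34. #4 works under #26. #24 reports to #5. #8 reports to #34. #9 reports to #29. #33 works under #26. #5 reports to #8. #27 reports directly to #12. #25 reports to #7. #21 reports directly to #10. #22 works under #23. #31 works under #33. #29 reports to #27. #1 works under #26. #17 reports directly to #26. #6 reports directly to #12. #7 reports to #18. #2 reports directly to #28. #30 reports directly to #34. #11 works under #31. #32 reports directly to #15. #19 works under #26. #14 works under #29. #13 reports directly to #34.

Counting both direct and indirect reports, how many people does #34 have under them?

25

#34 directly manages #8, #13, #15, #30, #18. Under #8: #5, #24, #23, #22, #10, #21, #26, #4, #1, #19, #17, #33, #31, #11, #28, #2 (16). #13 has no reports. Under #15: #32 (1). #30 has no reports. Under #18: #7, #25, #16 (3). So #34's organization is 5 direct reports plus everyone under them: 17 + 1 + 2 + 1 + 4 = 25.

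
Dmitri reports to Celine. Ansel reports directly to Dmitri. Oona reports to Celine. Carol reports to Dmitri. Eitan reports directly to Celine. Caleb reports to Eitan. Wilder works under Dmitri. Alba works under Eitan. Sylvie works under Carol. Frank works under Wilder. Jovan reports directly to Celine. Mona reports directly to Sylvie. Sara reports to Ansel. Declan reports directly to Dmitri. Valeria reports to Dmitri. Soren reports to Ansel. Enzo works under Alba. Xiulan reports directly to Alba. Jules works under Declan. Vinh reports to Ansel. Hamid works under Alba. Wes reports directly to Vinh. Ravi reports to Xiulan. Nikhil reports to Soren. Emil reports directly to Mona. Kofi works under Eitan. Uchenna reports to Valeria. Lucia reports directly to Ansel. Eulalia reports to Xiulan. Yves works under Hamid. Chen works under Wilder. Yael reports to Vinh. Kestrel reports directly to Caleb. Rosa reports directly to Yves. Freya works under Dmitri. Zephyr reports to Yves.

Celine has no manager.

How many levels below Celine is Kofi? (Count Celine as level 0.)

Chain from Kofi up to Celine: Kofi → Eitan → Celine. That is 2 steps up, so Kofi is 2 levels below Celine.

2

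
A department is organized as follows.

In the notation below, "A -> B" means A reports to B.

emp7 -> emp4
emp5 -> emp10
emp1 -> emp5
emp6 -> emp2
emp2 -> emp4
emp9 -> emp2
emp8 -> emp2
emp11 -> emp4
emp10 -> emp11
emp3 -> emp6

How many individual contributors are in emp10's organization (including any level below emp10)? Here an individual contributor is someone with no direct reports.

The only person in emp10's organization with no one reporting to them is emp1. That is 1.

1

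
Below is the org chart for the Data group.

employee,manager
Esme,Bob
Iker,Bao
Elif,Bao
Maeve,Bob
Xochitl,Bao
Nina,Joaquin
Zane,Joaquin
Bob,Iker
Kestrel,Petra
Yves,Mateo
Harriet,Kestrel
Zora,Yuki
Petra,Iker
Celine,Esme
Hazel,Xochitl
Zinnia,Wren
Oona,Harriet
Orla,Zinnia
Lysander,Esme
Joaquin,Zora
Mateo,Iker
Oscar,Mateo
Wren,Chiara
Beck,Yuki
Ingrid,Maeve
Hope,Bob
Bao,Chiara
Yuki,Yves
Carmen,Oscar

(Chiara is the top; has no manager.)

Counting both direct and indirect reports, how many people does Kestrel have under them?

2

Kestrel directly manages Harriet. Under Harriet: Oona (1). That's 2 in total.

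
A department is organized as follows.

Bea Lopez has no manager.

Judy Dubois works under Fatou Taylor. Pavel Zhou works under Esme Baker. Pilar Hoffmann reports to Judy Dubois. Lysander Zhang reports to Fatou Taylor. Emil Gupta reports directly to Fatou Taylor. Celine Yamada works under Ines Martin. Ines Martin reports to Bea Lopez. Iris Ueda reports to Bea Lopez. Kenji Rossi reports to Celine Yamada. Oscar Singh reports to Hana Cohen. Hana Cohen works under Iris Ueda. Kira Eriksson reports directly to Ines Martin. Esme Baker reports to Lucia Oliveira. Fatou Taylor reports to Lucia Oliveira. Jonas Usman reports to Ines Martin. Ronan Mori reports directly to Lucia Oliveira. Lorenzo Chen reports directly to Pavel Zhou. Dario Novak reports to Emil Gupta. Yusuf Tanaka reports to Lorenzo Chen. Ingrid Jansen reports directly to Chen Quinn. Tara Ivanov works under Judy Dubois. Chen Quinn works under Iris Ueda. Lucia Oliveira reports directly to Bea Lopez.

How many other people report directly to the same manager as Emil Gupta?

2

Emil Gupta reports to Fatou Taylor. Fatou Taylor's other direct reports are Judy Dubois, Lysander Zhang — 2 peers.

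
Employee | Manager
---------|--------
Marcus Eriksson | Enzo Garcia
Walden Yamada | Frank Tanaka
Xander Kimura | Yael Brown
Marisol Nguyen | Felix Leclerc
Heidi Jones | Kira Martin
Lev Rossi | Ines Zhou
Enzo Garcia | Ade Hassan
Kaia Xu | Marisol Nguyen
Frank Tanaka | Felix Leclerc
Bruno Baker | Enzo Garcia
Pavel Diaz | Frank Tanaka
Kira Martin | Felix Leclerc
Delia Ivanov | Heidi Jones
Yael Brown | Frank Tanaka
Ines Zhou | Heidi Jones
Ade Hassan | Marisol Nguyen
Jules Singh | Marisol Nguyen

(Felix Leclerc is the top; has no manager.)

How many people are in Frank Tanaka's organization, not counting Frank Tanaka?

4

Frank Tanaka directly manages Yael Brown, Pavel Diaz, Walden Yamada. Under Yael Brown: Xander Kimura (1). Pavel Diaz has no reports. Walden Yamada has no reports. So Frank Tanaka's organization is 3 direct reports plus everyone under them: 2 + 1 + 1 = 4.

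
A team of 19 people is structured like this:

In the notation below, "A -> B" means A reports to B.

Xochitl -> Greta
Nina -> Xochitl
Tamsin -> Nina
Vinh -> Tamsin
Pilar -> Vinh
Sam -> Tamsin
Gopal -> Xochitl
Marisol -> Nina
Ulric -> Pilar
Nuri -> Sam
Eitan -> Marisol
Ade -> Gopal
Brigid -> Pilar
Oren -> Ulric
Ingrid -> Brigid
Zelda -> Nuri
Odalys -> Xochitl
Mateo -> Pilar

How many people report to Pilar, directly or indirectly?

5

Pilar directly manages Ulric, Brigid, Mateo. Under Ulric: Oren (1). Under Brigid: Ingrid (1). Mateo has no reports. So Pilar's organization is 3 direct reports plus everyone under them: 2 + 2 + 1 = 5.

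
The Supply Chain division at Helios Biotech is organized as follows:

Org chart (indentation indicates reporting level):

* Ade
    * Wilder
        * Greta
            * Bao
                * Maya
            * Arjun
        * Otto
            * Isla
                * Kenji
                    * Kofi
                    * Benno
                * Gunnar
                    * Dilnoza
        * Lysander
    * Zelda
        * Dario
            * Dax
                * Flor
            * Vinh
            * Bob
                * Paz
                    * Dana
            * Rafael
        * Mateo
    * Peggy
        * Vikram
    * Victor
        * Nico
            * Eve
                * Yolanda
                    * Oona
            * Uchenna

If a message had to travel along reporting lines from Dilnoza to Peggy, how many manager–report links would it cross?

Dilnoza is 5 levels below Ade, and Peggy is 1 level below Ade (their lowest common manager). The shortest path runs up from Dilnoza to Ade and back down to Peggy: 5 + 1 = 6 links.

6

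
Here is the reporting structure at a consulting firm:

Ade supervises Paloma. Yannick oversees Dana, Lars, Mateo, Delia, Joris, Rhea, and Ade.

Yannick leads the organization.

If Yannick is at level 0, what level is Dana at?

1

Chain from Dana up to Yannick: Dana → Yannick. That is 1 step up, so Dana is 1 level below Yannick.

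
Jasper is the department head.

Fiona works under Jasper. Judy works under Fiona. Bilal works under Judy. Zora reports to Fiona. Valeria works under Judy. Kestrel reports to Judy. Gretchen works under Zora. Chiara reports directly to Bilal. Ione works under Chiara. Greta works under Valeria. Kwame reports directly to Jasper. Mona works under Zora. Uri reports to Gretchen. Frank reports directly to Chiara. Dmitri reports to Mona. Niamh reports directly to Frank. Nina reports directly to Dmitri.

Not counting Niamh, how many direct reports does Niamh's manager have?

0

Niamh reports to Frank, and Frank has no other direct reports. Niamh has 0 peers.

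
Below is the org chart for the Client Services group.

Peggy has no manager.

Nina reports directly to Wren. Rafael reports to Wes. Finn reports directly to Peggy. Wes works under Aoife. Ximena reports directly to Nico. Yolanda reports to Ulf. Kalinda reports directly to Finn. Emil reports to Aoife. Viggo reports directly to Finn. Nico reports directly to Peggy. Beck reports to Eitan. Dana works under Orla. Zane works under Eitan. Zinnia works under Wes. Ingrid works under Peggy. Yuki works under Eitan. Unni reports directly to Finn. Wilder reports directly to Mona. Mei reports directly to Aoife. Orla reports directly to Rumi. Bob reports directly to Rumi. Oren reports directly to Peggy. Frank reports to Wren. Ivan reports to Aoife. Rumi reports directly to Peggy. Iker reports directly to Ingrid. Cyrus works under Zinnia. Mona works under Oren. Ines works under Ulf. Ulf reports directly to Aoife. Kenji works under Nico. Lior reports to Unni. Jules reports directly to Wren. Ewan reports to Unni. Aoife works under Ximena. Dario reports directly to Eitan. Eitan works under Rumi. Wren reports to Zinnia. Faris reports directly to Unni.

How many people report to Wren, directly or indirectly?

Wren directly manages Frank, Jules, Nina. Frank has no reports. Jules has no reports. Nina has no reports. So Wren's organization is 3 direct reports plus everyone under them: 1 + 1 + 1 = 3.

3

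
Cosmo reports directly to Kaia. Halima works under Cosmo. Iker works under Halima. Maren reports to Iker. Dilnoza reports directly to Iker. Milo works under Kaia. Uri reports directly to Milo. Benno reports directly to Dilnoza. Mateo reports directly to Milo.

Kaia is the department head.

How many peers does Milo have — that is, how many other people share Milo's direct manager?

Milo reports to Kaia. Kaia's other direct reports are Cosmo — 1 peer.

1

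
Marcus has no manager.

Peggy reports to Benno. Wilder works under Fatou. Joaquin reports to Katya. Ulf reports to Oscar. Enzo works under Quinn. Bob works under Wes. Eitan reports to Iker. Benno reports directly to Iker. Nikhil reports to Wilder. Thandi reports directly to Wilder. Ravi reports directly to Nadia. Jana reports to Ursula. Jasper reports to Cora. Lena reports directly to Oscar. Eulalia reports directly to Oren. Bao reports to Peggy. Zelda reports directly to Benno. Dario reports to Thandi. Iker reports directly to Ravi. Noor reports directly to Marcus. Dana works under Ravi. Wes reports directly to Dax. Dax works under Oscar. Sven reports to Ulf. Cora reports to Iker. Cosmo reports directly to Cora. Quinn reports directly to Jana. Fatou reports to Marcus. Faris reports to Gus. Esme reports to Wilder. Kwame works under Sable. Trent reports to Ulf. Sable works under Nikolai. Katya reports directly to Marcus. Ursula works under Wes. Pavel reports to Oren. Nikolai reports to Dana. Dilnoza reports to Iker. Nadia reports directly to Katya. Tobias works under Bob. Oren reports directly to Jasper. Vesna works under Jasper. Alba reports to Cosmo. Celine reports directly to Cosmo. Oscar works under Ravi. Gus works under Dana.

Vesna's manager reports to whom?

Vesna reports to Jasper, and Jasper reports to Cora. So Vesna's skip-level manager is Cora.

Cora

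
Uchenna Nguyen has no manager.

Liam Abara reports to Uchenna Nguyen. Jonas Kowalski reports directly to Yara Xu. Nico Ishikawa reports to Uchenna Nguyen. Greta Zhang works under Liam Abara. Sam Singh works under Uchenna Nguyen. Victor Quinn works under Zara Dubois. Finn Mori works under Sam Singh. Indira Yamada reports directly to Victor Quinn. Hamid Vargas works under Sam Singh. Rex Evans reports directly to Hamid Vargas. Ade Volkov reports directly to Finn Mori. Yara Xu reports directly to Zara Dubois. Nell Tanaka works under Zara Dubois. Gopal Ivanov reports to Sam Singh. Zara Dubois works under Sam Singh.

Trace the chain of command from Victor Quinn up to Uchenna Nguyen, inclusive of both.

Victor Quinn reports to Zara Dubois. Zara Dubois reports to Sam Singh. Sam Singh reports to Uchenna Nguyen. Uchenna Nguyen is at the top.

Victor Quinn -> Zara Dubois -> Sam Singh -> Uchenna Nguyen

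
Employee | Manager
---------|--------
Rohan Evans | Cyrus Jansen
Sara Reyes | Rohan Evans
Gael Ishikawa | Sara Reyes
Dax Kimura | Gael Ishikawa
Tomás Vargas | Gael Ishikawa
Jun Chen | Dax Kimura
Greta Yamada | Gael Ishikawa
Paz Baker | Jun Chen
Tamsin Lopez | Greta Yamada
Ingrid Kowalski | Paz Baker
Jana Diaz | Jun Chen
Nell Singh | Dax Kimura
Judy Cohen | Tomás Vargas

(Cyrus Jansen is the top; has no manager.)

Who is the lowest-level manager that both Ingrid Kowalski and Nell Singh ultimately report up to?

Ingrid Kowalski's chain of managers is Paz Baker, Jun Chen, Dax Kimura, Gael Ishikawa, Sara Reyes, Rohan Evans, Cyrus Jansen. Nell Singh's chain of managers is Dax Kimura, Gael Ishikawa, Sara Reyes, Rohan Evans, Cyrus Jansen. The first manager that appears in both chains is Dax Kimura.

Dax Kimura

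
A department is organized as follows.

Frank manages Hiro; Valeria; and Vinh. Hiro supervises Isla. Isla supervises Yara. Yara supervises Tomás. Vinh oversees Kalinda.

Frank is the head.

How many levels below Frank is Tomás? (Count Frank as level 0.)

4

Chain from Tomás up to Frank: Tomás → Yara → Isla → Hiro → Frank. That is 4 steps up, so Tomás is 4 levels below Frank.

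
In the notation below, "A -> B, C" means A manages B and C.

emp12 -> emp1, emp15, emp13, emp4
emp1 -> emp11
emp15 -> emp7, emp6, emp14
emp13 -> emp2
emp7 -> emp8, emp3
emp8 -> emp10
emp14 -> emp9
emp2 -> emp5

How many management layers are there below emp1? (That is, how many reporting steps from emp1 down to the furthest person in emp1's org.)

The longest chain under emp1 runs emp1 → emp11, which is 1 level below emp1.

1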